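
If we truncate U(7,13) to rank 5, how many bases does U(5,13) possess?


Truncating U(7,13) to rank 5 gives U(5,13).
Bases of U(5,13) are all 5-element subsets of 13 elements.
Number of bases = C(13,5) = 1287.

1287


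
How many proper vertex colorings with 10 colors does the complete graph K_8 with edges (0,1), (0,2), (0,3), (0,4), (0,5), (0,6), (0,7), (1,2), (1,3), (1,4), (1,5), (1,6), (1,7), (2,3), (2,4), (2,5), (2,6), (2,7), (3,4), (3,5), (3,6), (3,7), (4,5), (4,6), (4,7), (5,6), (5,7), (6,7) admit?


P(K_8, k) = k(k-1)(k-2)...(k-7).
P(10) = (10) * (9) * (8) * (7) * (6) * (5) * (4) * (3) = 1814400.

1814400


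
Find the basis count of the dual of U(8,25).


The dual of U(r,n) is U(n-r, n) = U(17,25).
Bases of U(17,25) are all (17)-element subsets.
|B(M*)| = C(25,17) = 1081575.

1081575


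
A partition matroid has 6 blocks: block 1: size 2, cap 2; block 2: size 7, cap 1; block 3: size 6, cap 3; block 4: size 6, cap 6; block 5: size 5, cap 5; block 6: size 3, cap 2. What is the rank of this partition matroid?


Rank of a partition matroid = sum of min(|Si|, ci) for each block.
= min(2,2) + min(7,1) + min(6,3) + min(6,6) + min(5,5) + min(3,2)
= 2 + 1 + 3 + 6 + 5 + 2
= 19.

19


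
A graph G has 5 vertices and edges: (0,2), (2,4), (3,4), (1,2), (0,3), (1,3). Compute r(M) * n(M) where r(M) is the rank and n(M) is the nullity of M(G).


r(M) = |V| - c = 5 - 1 = 4.
nullity = |E| - r(M) = 6 - 4 = 2.
Product = 4 * 2 = 8.

8


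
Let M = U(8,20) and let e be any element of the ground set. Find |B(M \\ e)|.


Deleting e from U(8,20) gives U(8,19) since n > r.
Bases of U(8,19) = C(19,8) = 19! / (8! * 11!) = 75582.

75582


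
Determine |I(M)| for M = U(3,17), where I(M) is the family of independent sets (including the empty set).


Independent sets of U(3,17) are all subsets of size <= 3.
Count = (17 choose 0) + (17 choose 1) + (17 choose 2) + (17 choose 3)
     = 1 + 17 + 136 + 680
     = 834.

834


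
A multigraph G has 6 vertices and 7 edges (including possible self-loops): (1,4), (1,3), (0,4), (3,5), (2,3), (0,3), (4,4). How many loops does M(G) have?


In a graphic matroid, a loop is a self-loop edge (u,u) with rank 0.
Examining all 7 edges for self-loops...
Self-loops found: (4,4)
Number of loops = 1.

1


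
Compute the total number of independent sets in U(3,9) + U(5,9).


For a direct sum, |I(M1+M2)| = |I(M1)| * |I(M2)|.
|I(U(3,9))| = sum C(9,k) for k=0..3 = 130.
|I(U(5,9))| = sum C(9,k) for k=0..5 = 382.
Total = 130 * 382 = 49660.

49660


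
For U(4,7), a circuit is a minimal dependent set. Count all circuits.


In U(4,7), circuits are the (5)-element subsets.
Any set of 5 elements is dependent, and removing any one element gives
an independent set of size 4, so it is a minimal dependent set.
Number of circuits = C(7,5) = 7! / (5! * 2!) = 21.

21


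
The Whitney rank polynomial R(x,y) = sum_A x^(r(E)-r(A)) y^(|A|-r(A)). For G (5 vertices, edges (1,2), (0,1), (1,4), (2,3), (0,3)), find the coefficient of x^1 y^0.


R(x,y) = sum over A in 2^E of x^(r(E)-r(A)) * y^(|A|-r(A)).
G has 5 vertices, 5 edges. r(E) = 4.
Enumerate all 2^5 = 32 subsets.
Count subsets with r(E)-r(A)=1 and |A|-r(A)=0: 10.

10


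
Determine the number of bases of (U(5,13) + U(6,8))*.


(M1+M2)* = M1* + M2*.
M1* = U(8,13), bases: C(13,8) = 1287.
M2* = U(2,8), bases: C(8,2) = 28.
|B(M*)| = 1287 * 28 = 36036.

36036


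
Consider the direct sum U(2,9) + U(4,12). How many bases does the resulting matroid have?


Bases of a direct sum M1 + M2: |B| = |B(M1)| * |B(M2)|.
|B(U(2,9))| = C(9,2) = 36.
|B(U(4,12))| = C(12,4) = 495.
Total bases = 36 * 495 = 17820.

17820


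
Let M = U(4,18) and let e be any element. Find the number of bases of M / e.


Contracting e from U(4,18) gives U(3,17).
Bases of U(3,17) = (17 choose 3) = 680.

680


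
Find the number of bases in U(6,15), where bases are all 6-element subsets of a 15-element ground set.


Bases of U(6,15) are all 6-element subsets of the 15-element ground set.
Number of bases = C(15,6).
(15 choose 6) = 5005.

5005


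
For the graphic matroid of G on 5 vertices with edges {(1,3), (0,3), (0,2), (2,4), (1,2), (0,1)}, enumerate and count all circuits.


A circuit in a graphic matroid = edge set of a simple cycle.
G has 5 vertices and 6 edges.
Enumerating all minimal edge subsets forming cycles...
Total circuits found: 3.

3


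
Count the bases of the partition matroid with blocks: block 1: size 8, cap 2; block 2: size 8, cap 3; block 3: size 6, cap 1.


A basis picks exactly ci elements from block i.
Number of bases = product of C(|Si|, ci).
= C(8,2) * C(8,3) * C(6,1)
= 28 * 56 * 6
= 9408.

9408


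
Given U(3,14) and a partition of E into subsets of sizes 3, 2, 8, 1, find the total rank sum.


r(Ai) = min(|Ai|, 3) for each part.
Sum = min(3,3) + min(2,3) + min(8,3) + min(1,3)
    = 3 + 2 + 3 + 1
    = 9.

9


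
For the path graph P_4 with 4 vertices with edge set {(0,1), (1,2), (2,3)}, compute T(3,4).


A path on 4 vertices is a tree with 3 edges.
T(x,y) = x^(3) for any tree.
T(3,4) = 3^3 = 27.

27


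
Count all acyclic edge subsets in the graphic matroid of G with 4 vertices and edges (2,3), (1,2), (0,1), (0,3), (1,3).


An independent set in a graphic matroid is an acyclic edge subset.
G has 4 vertices and 5 edges.
Enumerate all 2^5 = 32 subsets, checking for acyclicity.
Total independent sets = 24.

24


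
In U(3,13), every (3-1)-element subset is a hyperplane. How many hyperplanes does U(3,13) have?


Hyperplanes of U(3,13) are flats of rank 2.
In a uniform matroid, these are exactly the (2)-element subsets.
Count = (13 choose 2) = 78.

78


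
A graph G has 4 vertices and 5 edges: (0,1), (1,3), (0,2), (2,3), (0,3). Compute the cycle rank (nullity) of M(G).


Cycle rank (nullity) = |E| - r(M) = |E| - (|V| - c).
|E| = 5, |V| = 4, c = 1.
Nullity = 5 - (4 - 1) = 5 - 3 = 2.

2


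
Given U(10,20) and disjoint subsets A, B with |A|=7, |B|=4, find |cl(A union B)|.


|A union B| = 7 + 4 = 11 (disjoint).
In U(10,20), cl(S) = S if |S| < 10, else cl(S) = E.
Since 11 >= 10, cl(A union B) = E.
|cl(A union B)| = 20.

20


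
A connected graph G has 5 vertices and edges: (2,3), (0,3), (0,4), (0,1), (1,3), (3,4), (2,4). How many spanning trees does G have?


By Kirchhoff's matrix tree theorem, the number of spanning trees equals
the determinant of any cofactor of the Laplacian matrix L.
G has 5 vertices and 7 edges.
Computing the (4 x 4) cofactor determinant gives 21.

21


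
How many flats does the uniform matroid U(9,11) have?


Flats of U(9,11): every subset of size < 9 is a flat, plus E itself.
Count = C(11,0) + C(11,1) + C(11,2) + C(11,3) + C(11,4) + C(11,5) + C(11,6) + C(11,7) + C(11,8) + 1
     = 1 + 11 + 55 + 165 + 330 + 462 + 462 + 330 + 165 + 1
     = 1982.

1982


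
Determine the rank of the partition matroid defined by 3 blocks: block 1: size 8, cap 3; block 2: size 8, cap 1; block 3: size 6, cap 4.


Rank of a partition matroid = sum of min(|Si|, ci) for each block.
= min(8,3) + min(8,1) + min(6,4)
= 3 + 1 + 4
= 8.

8


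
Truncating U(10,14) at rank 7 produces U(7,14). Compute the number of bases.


Truncating U(10,14) to rank 7 gives U(7,14).
Bases of U(7,14) are all 7-element subsets of 14 elements.
Number of bases = C(14,7) = 3432.

3432


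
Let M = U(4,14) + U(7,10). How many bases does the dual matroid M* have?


(M1+M2)* = M1* + M2*.
M1* = U(10,14), bases: C(14,10) = 1001.
M2* = U(3,10), bases: C(10,3) = 120.
|B(M*)| = 1001 * 120 = 120120.

120120


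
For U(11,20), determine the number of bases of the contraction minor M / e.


Contracting e from U(11,20) gives U(10,19).
Bases of U(10,19) = C(19,10) = 92378.

92378


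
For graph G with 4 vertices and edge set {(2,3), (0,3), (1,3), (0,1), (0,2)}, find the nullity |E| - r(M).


Cycle rank (nullity) = |E| - r(M) = |E| - (|V| - c).
|E| = 5, |V| = 4, c = 1.
Nullity = 5 - (4 - 1) = 5 - 3 = 2.

2


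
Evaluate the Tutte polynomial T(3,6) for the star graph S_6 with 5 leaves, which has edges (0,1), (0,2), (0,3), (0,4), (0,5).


A star on 6 vertices is a tree with 5 edges.
T(x,y) = x^(5) for any tree.
T(3,6) = 3^5 = 243.

243


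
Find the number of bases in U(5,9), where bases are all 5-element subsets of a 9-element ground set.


Bases of U(5,9) are all 5-element subsets of the 9-element ground set.
Number of bases = C(9,5).
C(9,5) = 9! / (5! * 4!) = 126.

126


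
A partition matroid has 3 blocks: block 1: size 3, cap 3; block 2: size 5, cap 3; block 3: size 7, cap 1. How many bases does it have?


A basis picks exactly ci elements from block i.
Number of bases = product of C(|Si|, ci).
= C(3,3) * C(5,3) * C(7,1)
= 1 * 10 * 7
= 70.

70


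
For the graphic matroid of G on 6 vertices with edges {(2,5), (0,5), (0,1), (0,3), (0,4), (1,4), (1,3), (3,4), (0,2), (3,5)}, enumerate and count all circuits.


A circuit in a graphic matroid = edge set of a simple cycle.
G has 6 vertices and 10 edges.
Enumerating all minimal edge subsets forming cycles...
Total circuits found: 18.

18


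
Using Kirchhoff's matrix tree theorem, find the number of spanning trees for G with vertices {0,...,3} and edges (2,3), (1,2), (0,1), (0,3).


By Kirchhoff's matrix tree theorem, the number of spanning trees equals
the determinant of any cofactor of the Laplacian matrix L.
G has 4 vertices and 4 edges.
Computing the (3 x 3) cofactor determinant gives 4.

4


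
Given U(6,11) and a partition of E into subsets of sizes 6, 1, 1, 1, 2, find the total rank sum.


r(Ai) = min(|Ai|, 6) for each part.
Sum = min(6,6) + min(1,6) + min(1,6) + min(1,6) + min(2,6)
    = 6 + 1 + 1 + 1 + 2
    = 11.

11


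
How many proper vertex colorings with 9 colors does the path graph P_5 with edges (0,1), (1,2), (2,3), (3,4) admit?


P(P_5, k) = k * (k-1)^(4).
P(9) = 9 * 8^4 = 9 * 4096 = 36864.

36864


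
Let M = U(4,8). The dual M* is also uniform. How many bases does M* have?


The dual of U(r,n) is U(n-r, n) = U(4,8).
Bases of U(4,8) are all (4)-element subsets.
|B(M*)| = C(8,4) = 8! / (4! * 4!) = 70.

70


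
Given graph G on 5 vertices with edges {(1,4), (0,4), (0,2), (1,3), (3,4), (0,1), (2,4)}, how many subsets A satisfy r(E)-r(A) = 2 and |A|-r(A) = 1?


R(x,y) = sum over A in 2^E of x^(r(E)-r(A)) * y^(|A|-r(A)).
G has 5 vertices, 7 edges. r(E) = 4.
Enumerate all 2^7 = 128 subsets.
Count subsets with r(E)-r(A)=2 and |A|-r(A)=1: 3.

3


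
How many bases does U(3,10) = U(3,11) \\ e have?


Deleting e from U(3,11) gives U(3,10) since n > r.
Bases of U(3,10) = (10 choose 3) = 120.

120


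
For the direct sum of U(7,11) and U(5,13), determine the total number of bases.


Bases of a direct sum M1 + M2: |B| = |B(M1)| * |B(M2)|.
|B(U(7,11))| = C(11,7) = 330.
|B(U(5,13))| = C(13,5) = 1287.
Total bases = 330 * 1287 = 424710.

424710


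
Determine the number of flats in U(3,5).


Flats of U(3,5): every subset of size < 3 is a flat, plus E itself.
Count = (5 choose 0) + (5 choose 1) + (5 choose 2) + 1
     = 1 + 5 + 10 + 1
     = 17.

17


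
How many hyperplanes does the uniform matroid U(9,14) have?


Hyperplanes of U(9,14) are flats of rank 8.
In a uniform matroid, these are exactly the (8)-element subsets.
Count = C(14,8) = 14! / (8! * 6!) = 3003.

3003


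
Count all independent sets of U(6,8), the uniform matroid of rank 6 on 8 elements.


Independent sets of U(6,8) are all subsets of size <= 6.
Count = (8 choose 0) + (8 choose 1) + (8 choose 2) + (8 choose 3) + (8 choose 4) + (8 choose 5) + (8 choose 6)
     = 1 + 8 + 28 + 56 + 70 + 56 + 28
     = 247.

247


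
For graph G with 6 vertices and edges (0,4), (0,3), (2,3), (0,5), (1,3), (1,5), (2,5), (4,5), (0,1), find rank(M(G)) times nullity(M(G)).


r(M) = |V| - c = 6 - 1 = 5.
nullity = |E| - r(M) = 9 - 5 = 4.
Product = 5 * 4 = 20.

20


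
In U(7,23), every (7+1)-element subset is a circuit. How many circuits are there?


In U(7,23), circuits are the (8)-element subsets.
Any set of 8 elements is dependent, and removing any one element gives
an independent set of size 7, so it is a minimal dependent set.
Number of circuits = C(23,8) = 490314.

490314


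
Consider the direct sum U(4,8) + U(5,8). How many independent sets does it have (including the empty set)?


For a direct sum, |I(M1+M2)| = |I(M1)| * |I(M2)|.
|I(U(4,8))| = sum C(8,k) for k=0..4 = 163.
|I(U(5,8))| = sum C(8,k) for k=0..5 = 219.
Total = 163 * 219 = 35697.

35697


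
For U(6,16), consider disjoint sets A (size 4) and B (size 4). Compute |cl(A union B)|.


|A union B| = 4 + 4 = 8 (disjoint).
In U(6,16), cl(S) = S if |S| < 6, else cl(S) = E.
Since 8 >= 6, cl(A union B) = E.
|cl(A union B)| = 16.

16


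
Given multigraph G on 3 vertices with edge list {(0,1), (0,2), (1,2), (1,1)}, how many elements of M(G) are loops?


In a graphic matroid, a loop is a self-loop edge (u,u) with rank 0.
Examining all 4 edges for self-loops...
Self-loops found: (1,1)
Number of loops = 1.

1


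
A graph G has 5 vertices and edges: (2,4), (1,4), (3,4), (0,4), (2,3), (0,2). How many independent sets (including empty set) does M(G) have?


An independent set in a graphic matroid is an acyclic edge subset.
G has 5 vertices and 6 edges.
Enumerate all 2^6 = 64 subsets, checking for acyclicity.
Total independent sets = 48.

48


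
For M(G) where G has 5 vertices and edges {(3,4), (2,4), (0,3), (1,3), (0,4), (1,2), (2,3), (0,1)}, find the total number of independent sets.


An independent set in a graphic matroid is an acyclic edge subset.
G has 5 vertices and 8 edges.
Enumerate all 2^8 = 256 subsets, checking for acyclicity.
Total independent sets = 134.

134


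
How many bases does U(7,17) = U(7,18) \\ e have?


Deleting e from U(7,18) gives U(7,17) since n > r.
Bases of U(7,17) = C(17,7) = 19448.

19448


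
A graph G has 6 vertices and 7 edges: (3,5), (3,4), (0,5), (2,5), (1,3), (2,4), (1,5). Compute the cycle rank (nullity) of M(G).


Cycle rank (nullity) = |E| - r(M) = |E| - (|V| - c).
|E| = 7, |V| = 6, c = 1.
Nullity = 7 - (6 - 1) = 7 - 5 = 2.

2


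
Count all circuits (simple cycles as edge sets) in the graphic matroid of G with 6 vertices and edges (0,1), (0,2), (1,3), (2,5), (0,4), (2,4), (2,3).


A circuit in a graphic matroid = edge set of a simple cycle.
G has 6 vertices and 7 edges.
Enumerating all minimal edge subsets forming cycles...
Total circuits found: 3.

3


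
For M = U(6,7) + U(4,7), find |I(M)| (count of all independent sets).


For a direct sum, |I(M1+M2)| = |I(M1)| * |I(M2)|.
|I(U(6,7))| = sum C(7,k) for k=0..6 = 127.
|I(U(4,7))| = sum C(7,k) for k=0..4 = 99.
Total = 127 * 99 = 12573.

12573


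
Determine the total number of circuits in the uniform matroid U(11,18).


In U(11,18), circuits are the (12)-element subsets.
Any set of 12 elements is dependent, and removing any one element gives
an independent set of size 11, so it is a minimal dependent set.
Number of circuits = (18 choose 12) = 18564.

18564


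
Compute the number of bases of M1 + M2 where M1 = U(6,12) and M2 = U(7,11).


Bases of a direct sum M1 + M2: |B| = |B(M1)| * |B(M2)|.
|B(U(6,12))| = C(12,6) = 924.
|B(U(7,11))| = C(11,7) = 330.
Total bases = 924 * 330 = 304920.

304920


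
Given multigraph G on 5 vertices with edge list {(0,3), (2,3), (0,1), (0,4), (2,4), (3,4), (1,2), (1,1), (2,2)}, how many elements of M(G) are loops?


In a graphic matroid, a loop is a self-loop edge (u,u) with rank 0.
Examining all 9 edges for self-loops...
Self-loops found: (1,1), (2,2)
Number of loops = 2.

2


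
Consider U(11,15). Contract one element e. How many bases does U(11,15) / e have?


Contracting e from U(11,15) gives U(10,14).
Bases of U(10,14) = C(14,10) = 1001.

1001


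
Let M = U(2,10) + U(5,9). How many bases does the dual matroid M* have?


(M1+M2)* = M1* + M2*.
M1* = U(8,10), bases: C(10,8) = 45.
M2* = U(4,9), bases: C(9,4) = 126.
|B(M*)| = 45 * 126 = 5670.

5670


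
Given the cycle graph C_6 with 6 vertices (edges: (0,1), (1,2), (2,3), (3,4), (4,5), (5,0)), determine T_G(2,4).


T(C_6; x,y) = x + x^2 + ... + x^(5) + y.
T(2,4) = 2^1 + 2^2 + 2^3 + 2^4 + 2^5 + 4
= 2 + 4 + 8 + 16 + 32 + 4
= 66.

66


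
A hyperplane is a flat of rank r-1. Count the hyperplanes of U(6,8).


Hyperplanes of U(6,8) are flats of rank 5.
In a uniform matroid, these are exactly the (5)-element subsets.
Count = C(8,5) = 56.

56


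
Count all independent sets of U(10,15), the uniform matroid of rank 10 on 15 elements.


Independent sets of U(10,15) are all subsets of size <= 10.
Count = C(15,0) + C(15,1) + C(15,2) + C(15,3) + C(15,4) + C(15,5) + C(15,6) + C(15,7) + C(15,8) + C(15,9) + C(15,10)
     = 1 + 15 + 105 + 455 + 1365 + 3003 + 5005 + 6435 + 6435 + 5005 + 3003
     = 30827.

30827


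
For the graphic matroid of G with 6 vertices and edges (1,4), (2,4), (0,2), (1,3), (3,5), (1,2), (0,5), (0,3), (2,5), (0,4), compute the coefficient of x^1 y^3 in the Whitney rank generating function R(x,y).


R(x,y) = sum over A in 2^E of x^(r(E)-r(A)) * y^(|A|-r(A)).
G has 6 vertices, 10 edges. r(E) = 5.
Enumerate all 2^10 = 1024 subsets.
Count subsets with r(E)-r(A)=1 and |A|-r(A)=3: 4.

4


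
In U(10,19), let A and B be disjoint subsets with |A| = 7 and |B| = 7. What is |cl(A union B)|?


|A union B| = 7 + 7 = 14 (disjoint).
In U(10,19), cl(S) = S if |S| < 10, else cl(S) = E.
Since 14 >= 10, cl(A union B) = E.
|cl(A union B)| = 19.

19


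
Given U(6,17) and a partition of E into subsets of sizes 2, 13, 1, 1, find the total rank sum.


r(Ai) = min(|Ai|, 6) for each part.
Sum = min(2,6) + min(13,6) + min(1,6) + min(1,6)
    = 2 + 6 + 1 + 1
    = 10.

10


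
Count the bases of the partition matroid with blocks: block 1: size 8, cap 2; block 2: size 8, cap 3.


A basis picks exactly ci elements from block i.
Number of bases = product of C(|Si|, ci).
= C(8,2) * C(8,3)
= 28 * 56
= 1568.

1568


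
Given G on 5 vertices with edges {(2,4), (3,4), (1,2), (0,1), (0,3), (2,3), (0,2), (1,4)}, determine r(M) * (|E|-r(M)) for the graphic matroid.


r(M) = |V| - c = 5 - 1 = 4.
nullity = |E| - r(M) = 8 - 4 = 4.
Product = 4 * 4 = 16.

16


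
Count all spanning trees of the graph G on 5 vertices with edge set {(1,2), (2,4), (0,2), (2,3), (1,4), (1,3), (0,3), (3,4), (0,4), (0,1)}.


By Kirchhoff's matrix tree theorem, the number of spanning trees equals
the determinant of any cofactor of the Laplacian matrix L.
G has 5 vertices and 10 edges.
Computing the (4 x 4) cofactor determinant gives 125.

125


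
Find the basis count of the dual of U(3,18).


The dual of U(r,n) is U(n-r, n) = U(15,18).
Bases of U(15,18) are all (15)-element subsets.
|B(M*)| = C(18,15) = 816.

816


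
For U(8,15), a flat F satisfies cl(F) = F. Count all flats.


Flats of U(8,15): every subset of size < 8 is a flat, plus E itself.
Count = (15 choose 0) + (15 choose 1) + (15 choose 2) + (15 choose 3) + (15 choose 4) + (15 choose 5) + (15 choose 6) + (15 choose 7) + 1
     = 1 + 15 + 105 + 455 + 1365 + 3003 + 5005 + 6435 + 1
     = 16385.

16385


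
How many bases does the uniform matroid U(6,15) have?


Bases of U(6,15) are all 6-element subsets of the 15-element ground set.
Number of bases = C(15,6).
C(15,6) = 5005.

5005


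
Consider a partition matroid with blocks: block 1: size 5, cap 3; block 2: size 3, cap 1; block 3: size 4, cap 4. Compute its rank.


Rank of a partition matroid = sum of min(|Si|, ci) for each block.
= min(5,3) + min(3,1) + min(4,4)
= 3 + 1 + 4
= 8.

8


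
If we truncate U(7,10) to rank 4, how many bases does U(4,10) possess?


Truncating U(7,10) to rank 4 gives U(4,10).
Bases of U(4,10) are all 4-element subsets of 10 elements.
Number of bases = C(10,4) = (10 * 9 * 8 * 7) / (1 * 2 * 3 * 4) = 210.

210


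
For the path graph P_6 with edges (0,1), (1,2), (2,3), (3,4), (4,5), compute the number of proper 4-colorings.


P(P_6, k) = k * (k-1)^(5).
P(4) = 4 * 3^5 = 4 * 243 = 972.

972


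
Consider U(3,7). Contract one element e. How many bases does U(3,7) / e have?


Contracting e from U(3,7) gives U(2,6).
Bases of U(2,6) = (6 choose 2) = 15.

15


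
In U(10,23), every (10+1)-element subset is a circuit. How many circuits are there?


In U(10,23), circuits are the (11)-element subsets.
Any set of 11 elements is dependent, and removing any one element gives
an independent set of size 10, so it is a minimal dependent set.
Number of circuits = C(23,11) = 1352078.

1352078


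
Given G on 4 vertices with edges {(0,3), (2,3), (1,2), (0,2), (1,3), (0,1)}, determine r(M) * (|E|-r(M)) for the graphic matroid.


r(M) = |V| - c = 4 - 1 = 3.
nullity = |E| - r(M) = 6 - 3 = 3.
Product = 3 * 3 = 9.

9


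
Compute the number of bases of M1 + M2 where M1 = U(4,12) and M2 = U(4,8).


Bases of a direct sum M1 + M2: |B| = |B(M1)| * |B(M2)|.
|B(U(4,12))| = C(12,4) = 495.
|B(U(4,8))| = C(8,4) = 70.
Total bases = 495 * 70 = 34650.

34650


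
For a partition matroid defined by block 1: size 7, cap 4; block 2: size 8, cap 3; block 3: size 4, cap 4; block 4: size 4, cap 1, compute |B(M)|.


A basis picks exactly ci elements from block i.
Number of bases = product of C(|Si|, ci).
= C(7,4) * C(8,3) * C(4,4) * C(4,1)
= 35 * 56 * 1 * 4
= 7840.

7840


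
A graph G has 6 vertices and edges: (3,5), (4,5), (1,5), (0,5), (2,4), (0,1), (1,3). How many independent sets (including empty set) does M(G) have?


An independent set in a graphic matroid is an acyclic edge subset.
G has 6 vertices and 7 edges.
Enumerate all 2^7 = 128 subsets, checking for acyclicity.
Total independent sets = 96.

96


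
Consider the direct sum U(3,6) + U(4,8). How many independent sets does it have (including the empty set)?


For a direct sum, |I(M1+M2)| = |I(M1)| * |I(M2)|.
|I(U(3,6))| = sum C(6,k) for k=0..3 = 42.
|I(U(4,8))| = sum C(8,k) for k=0..4 = 163.
Total = 42 * 163 = 6846.

6846


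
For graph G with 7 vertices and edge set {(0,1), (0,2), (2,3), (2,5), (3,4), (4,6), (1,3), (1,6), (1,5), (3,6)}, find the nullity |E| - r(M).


Cycle rank (nullity) = |E| - r(M) = |E| - (|V| - c).
|E| = 10, |V| = 7, c = 1.
Nullity = 10 - (7 - 1) = 10 - 6 = 4.

4


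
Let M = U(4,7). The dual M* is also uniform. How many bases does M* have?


The dual of U(r,n) is U(n-r, n) = U(3,7).
Bases of U(3,7) are all (3)-element subsets.
|B(M*)| = C(7,3) = 7! / (3! * 4!) = 35.

35


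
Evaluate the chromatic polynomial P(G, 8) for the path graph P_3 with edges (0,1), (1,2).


P(P_3, k) = k * (k-1)^(2).
P(8) = 8 * 7^2 = 8 * 49 = 392.

392


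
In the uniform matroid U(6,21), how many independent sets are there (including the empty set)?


Independent sets of U(6,21) are all subsets of size <= 6.
Count = C(21,0) + C(21,1) + C(21,2) + C(21,3) + C(21,4) + C(21,5) + C(21,6)
     = 1 + 21 + 210 + 1330 + 5985 + 20349 + 54264
     = 82160.

82160


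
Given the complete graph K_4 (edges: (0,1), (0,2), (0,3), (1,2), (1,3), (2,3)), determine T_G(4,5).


T(K_4; x,y) = x^3 + 3x^2 + 4xy + 2x + y^3 + 3y^2 + 2y.
Substituting x=4, y=5:
= 64 + 48 + 80 + 8 + 125 + 75 + 10
= 410.

410


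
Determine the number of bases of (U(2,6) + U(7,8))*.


(M1+M2)* = M1* + M2*.
M1* = U(4,6), bases: C(6,4) = 15.
M2* = U(1,8), bases: C(8,1) = 8.
|B(M*)| = 15 * 8 = 120.

120


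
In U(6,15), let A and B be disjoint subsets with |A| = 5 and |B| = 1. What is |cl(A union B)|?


|A union B| = 5 + 1 = 6 (disjoint).
In U(6,15), cl(S) = S if |S| < 6, else cl(S) = E.
Since 6 >= 6, cl(A union B) = E.
|cl(A union B)| = 15.

15


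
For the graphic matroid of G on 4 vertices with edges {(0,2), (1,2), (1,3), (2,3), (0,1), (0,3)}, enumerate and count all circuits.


A circuit in a graphic matroid = edge set of a simple cycle.
G has 4 vertices and 6 edges.
Enumerating all minimal edge subsets forming cycles...
Total circuits found: 7.

7


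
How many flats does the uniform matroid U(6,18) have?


Flats of U(6,18): every subset of size < 6 is a flat, plus E itself.
Count = C(18,0) + C(18,1) + C(18,2) + C(18,3) + C(18,4) + C(18,5) + 1
     = 1 + 18 + 153 + 816 + 3060 + 8568 + 1
     = 12617.

12617


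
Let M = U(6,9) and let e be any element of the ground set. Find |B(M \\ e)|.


Deleting e from U(6,9) gives U(6,8) since n > r.
Bases of U(6,8) = C(8,6) = 8! / (6! * 2!) = 28.

28


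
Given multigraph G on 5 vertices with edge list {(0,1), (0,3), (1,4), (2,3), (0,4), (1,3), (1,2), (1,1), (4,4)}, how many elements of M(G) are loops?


In a graphic matroid, a loop is a self-loop edge (u,u) with rank 0.
Examining all 9 edges for self-loops...
Self-loops found: (1,1), (4,4)
Number of loops = 2.

2


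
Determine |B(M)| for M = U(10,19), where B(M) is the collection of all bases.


Bases of U(10,19) are all 10-element subsets of the 19-element ground set.
Number of bases = C(19,10).
(19 choose 10) = 92378.

92378


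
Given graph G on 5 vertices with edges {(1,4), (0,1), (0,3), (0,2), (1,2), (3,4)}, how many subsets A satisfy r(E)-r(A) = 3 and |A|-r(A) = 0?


R(x,y) = sum over A in 2^E of x^(r(E)-r(A)) * y^(|A|-r(A)).
G has 5 vertices, 6 edges. r(E) = 4.
Enumerate all 2^6 = 64 subsets.
Count subsets with r(E)-r(A)=3 and |A|-r(A)=0: 6.

6


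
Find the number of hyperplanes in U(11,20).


Hyperplanes of U(11,20) are flats of rank 10.
In a uniform matroid, these are exactly the (10)-element subsets.
Count = C(20,10) = 20! / (10! * 10!) = 184756.

184756


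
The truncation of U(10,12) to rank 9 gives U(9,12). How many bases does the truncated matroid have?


Truncating U(10,12) to rank 9 gives U(9,12).
Bases of U(9,12) are all 9-element subsets of 12 elements.
Number of bases = (12 choose 9) = 220.

220


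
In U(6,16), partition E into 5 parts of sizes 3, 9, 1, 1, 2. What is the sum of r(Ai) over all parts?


r(Ai) = min(|Ai|, 6) for each part.
Sum = min(3,6) + min(9,6) + min(1,6) + min(1,6) + min(2,6)
    = 3 + 6 + 1 + 1 + 2
    = 13.

13


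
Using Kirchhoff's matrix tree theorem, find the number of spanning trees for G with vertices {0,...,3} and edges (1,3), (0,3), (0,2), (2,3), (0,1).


By Kirchhoff's matrix tree theorem, the number of spanning trees equals
the determinant of any cofactor of the Laplacian matrix L.
G has 4 vertices and 5 edges.
Computing the (3 x 3) cofactor determinant gives 8.

8


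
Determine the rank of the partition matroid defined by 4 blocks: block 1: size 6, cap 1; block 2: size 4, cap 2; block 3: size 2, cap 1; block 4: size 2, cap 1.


Rank of a partition matroid = sum of min(|Si|, ci) for each block.
= min(6,1) + min(4,2) + min(2,1) + min(2,1)
= 1 + 2 + 1 + 1
= 5.

5


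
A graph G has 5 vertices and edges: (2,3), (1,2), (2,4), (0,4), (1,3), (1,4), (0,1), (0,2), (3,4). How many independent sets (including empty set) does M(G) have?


An independent set in a graphic matroid is an acyclic edge subset.
G has 5 vertices and 9 edges.
Enumerate all 2^9 = 512 subsets, checking for acyclicity.
Total independent sets = 198.

198


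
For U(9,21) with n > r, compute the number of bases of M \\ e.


Deleting e from U(9,21) gives U(9,20) since n > r.
Bases of U(9,20) = C(20,9) = 20! / (9! * 11!) = 167960.

167960


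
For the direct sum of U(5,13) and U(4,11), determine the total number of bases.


Bases of a direct sum M1 + M2: |B| = |B(M1)| * |B(M2)|.
|B(U(5,13))| = C(13,5) = 1287.
|B(U(4,11))| = C(11,4) = 330.
Total bases = 1287 * 330 = 424710.

424710


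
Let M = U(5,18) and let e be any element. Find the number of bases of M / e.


Contracting e from U(5,18) gives U(4,17).
Bases of U(4,17) = C(17,4) = (17 * 16 * 15 * 14) / (1 * 2 * 3 * 4) = 2380.

2380


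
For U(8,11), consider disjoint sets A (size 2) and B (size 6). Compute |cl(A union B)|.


|A union B| = 2 + 6 = 8 (disjoint).
In U(8,11), cl(S) = S if |S| < 8, else cl(S) = E.
Since 8 >= 8, cl(A union B) = E.
|cl(A union B)| = 11.

11


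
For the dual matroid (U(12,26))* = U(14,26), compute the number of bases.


The dual of U(r,n) is U(n-r, n) = U(14,26).
Bases of U(14,26) are all (14)-element subsets.
|B(M*)| = C(26,14) = 26! / (14! * 12!) = 9657700.

9657700


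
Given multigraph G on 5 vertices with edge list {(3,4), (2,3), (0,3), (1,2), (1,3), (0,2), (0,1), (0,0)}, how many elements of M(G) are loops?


In a graphic matroid, a loop is a self-loop edge (u,u) with rank 0.
Examining all 8 edges for self-loops...
Self-loops found: (0,0)
Number of loops = 1.

1


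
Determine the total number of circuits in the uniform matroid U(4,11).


In U(4,11), circuits are the (5)-element subsets.
Any set of 5 elements is dependent, and removing any one element gives
an independent set of size 4, so it is a minimal dependent set.
Number of circuits = (11 choose 5) = 462.

462


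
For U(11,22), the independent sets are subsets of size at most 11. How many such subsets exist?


Independent sets of U(11,22) are all subsets of size <= 11.
Count = (22 choose 0) + (22 choose 1) + (22 choose 2) + (22 choose 3) + (22 choose 4) + (22 choose 5) + (22 choose 6) + (22 choose 7) + (22 choose 8) + (22 choose 9) + (22 choose 10) + (22 choose 11)
     = 1 + 22 + 231 + 1540 + 7315 + 26334 + 74613 + 170544 + 319770 + 497420 + 646646 + 705432
     = 2449868.

2449868


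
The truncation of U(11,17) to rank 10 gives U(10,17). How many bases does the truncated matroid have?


Truncating U(11,17) to rank 10 gives U(10,17).
Bases of U(10,17) are all 10-element subsets of 17 elements.
Number of bases = C(17,10) = 19448.

19448


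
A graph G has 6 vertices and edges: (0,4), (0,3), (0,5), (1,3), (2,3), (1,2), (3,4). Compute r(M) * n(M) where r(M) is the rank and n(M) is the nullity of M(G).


r(M) = |V| - c = 6 - 1 = 5.
nullity = |E| - r(M) = 7 - 5 = 2.
Product = 5 * 2 = 10.

10


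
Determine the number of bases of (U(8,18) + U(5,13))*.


(M1+M2)* = M1* + M2*.
M1* = U(10,18), bases: C(18,10) = 43758.
M2* = U(8,13), bases: C(13,8) = 1287.
|B(M*)| = 43758 * 1287 = 56316546.

56316546


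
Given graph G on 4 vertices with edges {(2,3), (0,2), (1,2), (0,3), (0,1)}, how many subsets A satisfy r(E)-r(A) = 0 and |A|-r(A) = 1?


R(x,y) = sum over A in 2^E of x^(r(E)-r(A)) * y^(|A|-r(A)).
G has 4 vertices, 5 edges. r(E) = 3.
Enumerate all 2^5 = 32 subsets.
Count subsets with r(E)-r(A)=0 and |A|-r(A)=1: 5.

5


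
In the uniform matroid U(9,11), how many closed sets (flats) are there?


Flats of U(9,11): every subset of size < 9 is a flat, plus E itself.
Count = C(11,0) + C(11,1) + C(11,2) + C(11,3) + C(11,4) + C(11,5) + C(11,6) + C(11,7) + C(11,8) + 1
     = 1 + 11 + 55 + 165 + 330 + 462 + 462 + 330 + 165 + 1
     = 1982.

1982


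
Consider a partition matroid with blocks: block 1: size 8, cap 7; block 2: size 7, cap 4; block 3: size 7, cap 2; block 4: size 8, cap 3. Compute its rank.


Rank of a partition matroid = sum of min(|Si|, ci) for each block.
= min(8,7) + min(7,4) + min(7,2) + min(8,3)
= 7 + 4 + 2 + 3
= 16.

16


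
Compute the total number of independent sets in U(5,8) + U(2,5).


For a direct sum, |I(M1+M2)| = |I(M1)| * |I(M2)|.
|I(U(5,8))| = sum C(8,k) for k=0..5 = 219.
|I(U(2,5))| = sum C(5,k) for k=0..2 = 16.
Total = 219 * 16 = 3504.

3504


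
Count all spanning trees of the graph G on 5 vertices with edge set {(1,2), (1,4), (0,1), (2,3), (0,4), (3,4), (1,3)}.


By Kirchhoff's matrix tree theorem, the number of spanning trees equals
the determinant of any cofactor of the Laplacian matrix L.
G has 5 vertices and 7 edges.
Computing the (4 x 4) cofactor determinant gives 21.

21


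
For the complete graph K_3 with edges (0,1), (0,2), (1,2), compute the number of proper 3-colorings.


P(K_3, k) = k(k-1)(k-2)...(k-2).
P(3) = (3) * (2) * (1) = 6.

6


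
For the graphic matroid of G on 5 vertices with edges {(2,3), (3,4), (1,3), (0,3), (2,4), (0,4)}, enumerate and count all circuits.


A circuit in a graphic matroid = edge set of a simple cycle.
G has 5 vertices and 6 edges.
Enumerating all minimal edge subsets forming cycles...
Total circuits found: 3.

3


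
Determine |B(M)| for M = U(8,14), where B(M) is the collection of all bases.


Bases of U(8,14) are all 8-element subsets of the 14-element ground set.
Number of bases = C(14,8).
C(14,8) = 3003.

3003


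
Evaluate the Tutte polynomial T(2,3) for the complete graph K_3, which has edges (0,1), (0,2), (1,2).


T(K_3; x,y) = x^2 + x + y.
T(2,3) = 4 + 2 + 3 = 9.

9


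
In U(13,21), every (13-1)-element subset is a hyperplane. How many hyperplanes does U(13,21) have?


Hyperplanes of U(13,21) are flats of rank 12.
In a uniform matroid, these are exactly the (12)-element subsets.
Count = C(21,12) = 293930.

293930


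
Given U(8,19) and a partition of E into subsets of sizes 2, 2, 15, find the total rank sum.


r(Ai) = min(|Ai|, 8) for each part.
Sum = min(2,8) + min(2,8) + min(15,8)
    = 2 + 2 + 8
    = 12.

12


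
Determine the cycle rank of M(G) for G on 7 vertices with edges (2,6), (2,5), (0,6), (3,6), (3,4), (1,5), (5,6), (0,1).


Cycle rank (nullity) = |E| - r(M) = |E| - (|V| - c).
|E| = 8, |V| = 7, c = 1.
Nullity = 8 - (7 - 1) = 8 - 6 = 2.

2


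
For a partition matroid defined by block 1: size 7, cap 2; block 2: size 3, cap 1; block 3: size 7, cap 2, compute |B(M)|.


A basis picks exactly ci elements from block i.
Number of bases = product of C(|Si|, ci).
= C(7,2) * C(3,1) * C(7,2)
= 21 * 3 * 21
= 1323.

1323


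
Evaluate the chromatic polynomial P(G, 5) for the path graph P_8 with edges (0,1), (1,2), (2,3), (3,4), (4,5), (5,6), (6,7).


P(P_8, k) = k * (k-1)^(7).
P(5) = 5 * 4^7 = 5 * 16384 = 81920.

81920


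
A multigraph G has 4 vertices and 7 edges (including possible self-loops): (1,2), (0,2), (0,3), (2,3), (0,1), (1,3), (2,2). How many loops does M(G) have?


In a graphic matroid, a loop is a self-loop edge (u,u) with rank 0.
Examining all 7 edges for self-loops...
Self-loops found: (2,2)
Number of loops = 1.

1


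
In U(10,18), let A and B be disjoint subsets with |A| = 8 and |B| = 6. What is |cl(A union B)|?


|A union B| = 8 + 6 = 14 (disjoint).
In U(10,18), cl(S) = S if |S| < 10, else cl(S) = E.
Since 14 >= 10, cl(A union B) = E.
|cl(A union B)| = 18.

18


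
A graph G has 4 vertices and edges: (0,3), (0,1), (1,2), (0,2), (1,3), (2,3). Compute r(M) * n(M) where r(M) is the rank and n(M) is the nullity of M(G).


r(M) = |V| - c = 4 - 1 = 3.
nullity = |E| - r(M) = 6 - 3 = 3.
Product = 3 * 3 = 9.

9


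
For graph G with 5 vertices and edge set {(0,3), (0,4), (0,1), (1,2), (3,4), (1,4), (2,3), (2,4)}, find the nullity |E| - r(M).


Cycle rank (nullity) = |E| - r(M) = |E| - (|V| - c).
|E| = 8, |V| = 5, c = 1.
Nullity = 8 - (5 - 1) = 8 - 4 = 4.

4


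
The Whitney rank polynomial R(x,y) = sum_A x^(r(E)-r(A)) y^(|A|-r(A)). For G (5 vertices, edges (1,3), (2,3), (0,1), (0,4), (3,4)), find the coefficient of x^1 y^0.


R(x,y) = sum over A in 2^E of x^(r(E)-r(A)) * y^(|A|-r(A)).
G has 5 vertices, 5 edges. r(E) = 4.
Enumerate all 2^5 = 32 subsets.
Count subsets with r(E)-r(A)=1 and |A|-r(A)=0: 10.

10


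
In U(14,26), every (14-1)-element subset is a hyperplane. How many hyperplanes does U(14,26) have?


Hyperplanes of U(14,26) are flats of rank 13.
In a uniform matroid, these are exactly the (13)-element subsets.
Count = C(26,13) = 26! / (13! * 13!) = 10400600.

10400600


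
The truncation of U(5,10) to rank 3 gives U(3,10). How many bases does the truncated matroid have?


Truncating U(5,10) to rank 3 gives U(3,10).
Bases of U(3,10) are all 3-element subsets of 10 elements.
Number of bases = C(10,3) = (10 * 9 * 8) / (1 * 2 * 3) = 120.

120


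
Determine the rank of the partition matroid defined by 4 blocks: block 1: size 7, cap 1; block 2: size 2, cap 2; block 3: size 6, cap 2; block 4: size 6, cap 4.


Rank of a partition matroid = sum of min(|Si|, ci) for each block.
= min(7,1) + min(2,2) + min(6,2) + min(6,4)
= 1 + 2 + 2 + 4
= 9.

9


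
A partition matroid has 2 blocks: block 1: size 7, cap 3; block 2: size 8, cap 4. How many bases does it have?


A basis picks exactly ci elements from block i.
Number of bases = product of C(|Si|, ci).
= C(7,3) * C(8,4)
= 35 * 70
= 2450.

2450


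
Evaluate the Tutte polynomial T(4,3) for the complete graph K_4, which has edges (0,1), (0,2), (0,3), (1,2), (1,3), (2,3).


T(K_4; x,y) = x^3 + 3x^2 + 4xy + 2x + y^3 + 3y^2 + 2y.
Substituting x=4, y=3:
= 64 + 48 + 48 + 8 + 27 + 27 + 6
= 228.

228


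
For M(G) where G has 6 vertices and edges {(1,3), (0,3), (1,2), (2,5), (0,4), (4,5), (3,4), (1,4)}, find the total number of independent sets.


An independent set in a graphic matroid is an acyclic edge subset.
G has 6 vertices and 8 edges.
Enumerate all 2^8 = 256 subsets, checking for acyclicity.
Total independent sets = 178.

178


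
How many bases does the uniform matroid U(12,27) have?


Bases of U(12,27) are all 12-element subsets of the 27-element ground set.
Number of bases = C(27,12).
C(27,12) = 27! / (12! * 15!) = 17383860.

17383860


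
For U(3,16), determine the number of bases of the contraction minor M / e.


Contracting e from U(3,16) gives U(2,15).
Bases of U(2,15) = C(15,2) = 15! / (2! * 13!) = 105.

105


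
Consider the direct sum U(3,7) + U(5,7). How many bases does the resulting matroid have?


Bases of a direct sum M1 + M2: |B| = |B(M1)| * |B(M2)|.
|B(U(3,7))| = C(7,3) = 35.
|B(U(5,7))| = C(7,5) = 21.
Total bases = 35 * 21 = 735.

735


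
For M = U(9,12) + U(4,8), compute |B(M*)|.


(M1+M2)* = M1* + M2*.
M1* = U(3,12), bases: C(12,3) = 220.
M2* = U(4,8), bases: C(8,4) = 70.
|B(M*)| = 220 * 70 = 15400.

15400


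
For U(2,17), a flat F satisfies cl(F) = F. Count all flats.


Flats of U(2,17): every subset of size < 2 is a flat, plus E itself.
Count = C(17,0) + C(17,1) + 1
     = 1 + 17 + 1
     = 19.

19


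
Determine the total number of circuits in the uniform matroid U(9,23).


In U(9,23), circuits are the (10)-element subsets.
Any set of 10 elements is dependent, and removing any one element gives
an independent set of size 9, so it is a minimal dependent set.
Number of circuits = C(23,10) = 23! / (10! * 13!) = 1144066.

1144066


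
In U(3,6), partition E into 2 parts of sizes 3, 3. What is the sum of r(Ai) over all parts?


r(Ai) = min(|Ai|, 3) for each part.
Sum = min(3,3) + min(3,3)
    = 3 + 3
    = 6.

6


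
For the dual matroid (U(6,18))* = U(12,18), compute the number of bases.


The dual of U(r,n) is U(n-r, n) = U(12,18).
Bases of U(12,18) are all (12)-element subsets.
|B(M*)| = C(18,12) = 18564.

18564


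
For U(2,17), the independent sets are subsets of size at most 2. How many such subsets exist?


Independent sets of U(2,17) are all subsets of size <= 2.
Count = (17 choose 0) + (17 choose 1) + (17 choose 2)
     = 1 + 17 + 136
     = 154.

154


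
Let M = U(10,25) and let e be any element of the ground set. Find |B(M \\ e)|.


Deleting e from U(10,25) gives U(10,24) since n > r.
Bases of U(10,24) = C(24,10) = 24! / (10! * 14!) = 1961256.

1961256


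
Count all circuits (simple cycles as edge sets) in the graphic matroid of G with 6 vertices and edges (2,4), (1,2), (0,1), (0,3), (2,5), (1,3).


A circuit in a graphic matroid = edge set of a simple cycle.
G has 6 vertices and 6 edges.
Enumerating all minimal edge subsets forming cycles...
Total circuits found: 1.

1


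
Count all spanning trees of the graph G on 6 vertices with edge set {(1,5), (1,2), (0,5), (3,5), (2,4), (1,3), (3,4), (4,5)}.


By Kirchhoff's matrix tree theorem, the number of spanning trees equals
the determinant of any cofactor of the Laplacian matrix L.
G has 6 vertices and 8 edges.
Computing the (5 x 5) cofactor determinant gives 24.

24


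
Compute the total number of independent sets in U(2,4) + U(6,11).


For a direct sum, |I(M1+M2)| = |I(M1)| * |I(M2)|.
|I(U(2,4))| = sum C(4,k) for k=0..2 = 11.
|I(U(6,11))| = sum C(11,k) for k=0..6 = 1486.
Total = 11 * 1486 = 16346.

16346
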